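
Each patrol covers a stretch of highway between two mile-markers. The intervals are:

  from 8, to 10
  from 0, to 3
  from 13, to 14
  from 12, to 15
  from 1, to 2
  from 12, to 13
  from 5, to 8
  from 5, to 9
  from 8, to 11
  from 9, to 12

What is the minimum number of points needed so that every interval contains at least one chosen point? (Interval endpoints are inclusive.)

4

By right end: [1,2]  [0,3]  [5,8]  [5,9]  [8,10]  [8,11]  [9,12]  [12,13]  [13,14]  [12,15]
[1,2] uncovered → point at 2; [5,8] uncovered → point at 8; [9,12] uncovered → point at 12; [13,14] uncovered → point at 14.
Points: 2, 8, 12, 14 (4 total).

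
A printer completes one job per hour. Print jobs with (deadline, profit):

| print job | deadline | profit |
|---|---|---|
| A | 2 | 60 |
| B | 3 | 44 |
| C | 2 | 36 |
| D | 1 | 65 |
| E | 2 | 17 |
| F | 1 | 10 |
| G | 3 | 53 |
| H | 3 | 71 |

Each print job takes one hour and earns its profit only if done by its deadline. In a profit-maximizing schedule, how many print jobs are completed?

3

Profit order: H=71 D=65 A=60 G=53 B=44 C=36 E=17 F=10
Assign: H→slot 3, D→slot 1, A→slot 2, G skipped, B skipped, C skipped, E skipped, F skipped.
Slots: [1:D] [2:A] [3:H]
3 of 8 scheduled.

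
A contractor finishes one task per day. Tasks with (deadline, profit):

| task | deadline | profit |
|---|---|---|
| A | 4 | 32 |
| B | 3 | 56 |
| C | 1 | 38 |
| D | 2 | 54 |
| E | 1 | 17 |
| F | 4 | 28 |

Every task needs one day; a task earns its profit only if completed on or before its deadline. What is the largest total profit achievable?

Sort by profit descending; place each in the latest free slot ≤ its deadline.
Profit order: B=56 D=54 C=38 A=32 F=28 E=17
Assign: B→slot 3, D→slot 2, C→slot 1, A→slot 4, F skipped, E skipped.
Slots: [1:C] [2:D] [3:B] [4:A]
Profit = 38 + 54 + 56 + 32 = 180

180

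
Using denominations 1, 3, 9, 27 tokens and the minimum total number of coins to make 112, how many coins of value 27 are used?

4

Use the largest denomination that fits, subtract, and repeat.
112 = 4×27 + 1×3 + 1×1
Count of 27: 4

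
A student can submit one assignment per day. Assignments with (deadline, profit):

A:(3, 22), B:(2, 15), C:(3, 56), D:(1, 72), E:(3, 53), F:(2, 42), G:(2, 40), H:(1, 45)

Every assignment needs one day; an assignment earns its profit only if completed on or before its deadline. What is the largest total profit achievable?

181

By profit: D(d1,72), C(d3,56), E(d3,53), H(d1,45), F(d2,42), G(d2,40), A(d3,22), B(d2,15)
D→slot 1; C→slot 3; E→slot 2; H skipped; F skipped; G skipped; A skipped; B skipped.
Profit = 72 + 53 + 56 = 181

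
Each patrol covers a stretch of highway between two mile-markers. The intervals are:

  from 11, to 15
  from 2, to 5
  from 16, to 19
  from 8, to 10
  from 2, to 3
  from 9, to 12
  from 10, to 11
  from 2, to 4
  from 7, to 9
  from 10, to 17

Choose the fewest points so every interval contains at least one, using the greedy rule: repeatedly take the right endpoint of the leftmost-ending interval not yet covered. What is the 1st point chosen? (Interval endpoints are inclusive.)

3

Sort by right endpoint; whenever an interval is uncovered, place a point at its right end.
Sorted: [2,3] [2,4] [2,5] [7,9] [8,10] [10,11] [9,12] [11,15] [10,17] [16,19]
{[2,3],[2,4],[2,5]} hit by 3; {[7,9],[8,10]} hit by 9; {[10,11],[9,12],[11,15],[10,17]} hit by 11; {[16,19]} hit by 19.
Points: 3, 9, 11, 19 (4 total).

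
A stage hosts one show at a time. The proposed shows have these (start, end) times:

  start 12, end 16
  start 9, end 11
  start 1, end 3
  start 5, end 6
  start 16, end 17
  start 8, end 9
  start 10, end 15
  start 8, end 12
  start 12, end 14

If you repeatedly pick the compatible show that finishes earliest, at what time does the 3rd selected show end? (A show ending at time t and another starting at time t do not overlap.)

9

Greedy by earliest finish: after sorting by end time, pick each interval compatible with the last pick.
By end time: (1,3), (5,6), (8,9), (9,11), (8,12), (12,14), (10,15), (12,16), (16,17).
Pick (1,3); next start ≥ 3 → (5,6); next start ≥ 6 → (8,9); next start ≥ 9 → (9,11); next start ≥ 11 → (12,14); next start ≥ 14 → (16,17).
Selected: (1,3) (5,6) (8,9) (9,11) (12,14) (16,17)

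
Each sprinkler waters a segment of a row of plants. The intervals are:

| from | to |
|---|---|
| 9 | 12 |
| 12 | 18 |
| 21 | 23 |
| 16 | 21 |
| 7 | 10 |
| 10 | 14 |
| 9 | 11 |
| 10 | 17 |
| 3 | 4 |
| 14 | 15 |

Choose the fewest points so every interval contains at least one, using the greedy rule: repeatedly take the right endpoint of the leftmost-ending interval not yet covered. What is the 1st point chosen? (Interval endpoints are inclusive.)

Sort by right endpoint; whenever an interval is uncovered, place a point at its right end.
By right end: [3,4]  [7,10]  [9,11]  [9,12]  [10,14]  [14,15]  [10,17]  [12,18]  [16,21]  [21,23]
[3,4] uncovered → point at 4; [7,10] uncovered → point at 10; [14,15] uncovered → point at 15; [16,21] uncovered → point at 21.
Points: 4, 10, 15, 21 (4 total).

4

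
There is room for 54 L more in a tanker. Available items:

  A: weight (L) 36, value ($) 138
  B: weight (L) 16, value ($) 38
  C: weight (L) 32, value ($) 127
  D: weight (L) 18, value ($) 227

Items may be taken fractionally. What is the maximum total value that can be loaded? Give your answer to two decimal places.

369.33

Order: D (227/18=12.61) > C (127/32=3.97) > A (138/36=3.83) > B (38/16=2.38)
Fill: take D (18 @ 227) → take C (32 @ 127) → take 4/36 of A → 15.33; 54/54 used.
Total value = 369.33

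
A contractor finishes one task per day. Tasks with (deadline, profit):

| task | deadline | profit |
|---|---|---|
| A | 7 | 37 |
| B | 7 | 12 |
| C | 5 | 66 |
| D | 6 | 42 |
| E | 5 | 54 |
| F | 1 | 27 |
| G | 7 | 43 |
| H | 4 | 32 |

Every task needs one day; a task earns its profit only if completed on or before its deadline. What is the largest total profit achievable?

Take jobs in profit order; each goes to the latest open slot no later than its deadline.
Profit order: C=66 E=54 G=43 D=42 A=37 H=32 F=27 B=12
Assign: C→slot 5, E→slot 4, G→slot 7, D→slot 6, A→slot 3, H→slot 2, F→slot 1, B skipped.
Slots: [1:F] [2:H] [3:A] [4:E] [5:C] [6:D] [7:G]
Profit = 27 + 32 + 37 + 54 + 66 + 42 + 43 = 301

301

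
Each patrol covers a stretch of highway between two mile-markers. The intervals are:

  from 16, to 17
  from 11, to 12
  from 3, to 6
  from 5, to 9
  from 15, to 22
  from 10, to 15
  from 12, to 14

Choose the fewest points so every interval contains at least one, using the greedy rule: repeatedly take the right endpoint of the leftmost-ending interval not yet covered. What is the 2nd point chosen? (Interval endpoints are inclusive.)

By right end: [3,6]  [5,9]  [11,12]  [12,14]  [10,15]  [16,17]  [15,22]
[3,6] uncovered → point at 6; [11,12] uncovered → point at 12; [16,17] uncovered → point at 17.
Points: 6, 12, 17 (3 total).

12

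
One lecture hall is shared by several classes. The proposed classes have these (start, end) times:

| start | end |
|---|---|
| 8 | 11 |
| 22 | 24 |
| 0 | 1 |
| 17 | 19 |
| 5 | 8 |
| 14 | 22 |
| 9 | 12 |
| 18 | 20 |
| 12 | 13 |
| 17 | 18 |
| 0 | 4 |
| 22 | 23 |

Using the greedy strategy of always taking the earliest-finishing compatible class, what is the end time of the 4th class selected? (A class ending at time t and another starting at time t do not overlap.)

Order by finish time; keep every interval that doesn't clash with the previous kept one.
Sorted by end: (0,1)  (0,4)  (5,8)  (8,11)  (9,12)  (12,13)  (17,18)  (17,19)  (18,20)  (14,22)  (22,23)  (22,24)
take (0,1); take (5,8); take (8,11); take (12,13); take (17,18); skip (17,19); take (18,20); take (22,23).
Selected: (0,1) (5,8) (8,11) (12,13) (17,18) (18,20) (22,23)

13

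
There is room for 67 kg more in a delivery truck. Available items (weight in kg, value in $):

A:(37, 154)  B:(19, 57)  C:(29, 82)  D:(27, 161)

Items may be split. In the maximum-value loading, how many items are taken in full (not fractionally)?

2

Greedy by value/weight ratio, highest first.
Ratios (sorted): D 5.96, A 4.16, B 3.00, C 2.83
take D (27 @ 161); take A (37 @ 154); take 3/19 of B → 9.00. Capacity used 67/67.
2 item(s) taken whole; one partial (take 3/19 of B).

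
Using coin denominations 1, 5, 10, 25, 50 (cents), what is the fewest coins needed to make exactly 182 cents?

7

182 − 3×50→32 − 1×25→7 − 1×5→2 − 2×1→0
Total coins = 3 + 1 + 1 + 2 = 7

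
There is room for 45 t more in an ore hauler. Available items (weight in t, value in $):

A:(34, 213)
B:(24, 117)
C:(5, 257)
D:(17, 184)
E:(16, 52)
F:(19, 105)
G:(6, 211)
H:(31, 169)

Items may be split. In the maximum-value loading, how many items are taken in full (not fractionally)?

Order: C (257/5=51.40) > G (211/6=35.17) > D (184/17=10.82) > A (213/34=6.26) > F (105/19=5.53) > H (169/31=5.45) > B (117/24=4.88) > E (52/16=3.25)
Fill: take C (5 @ 257) → take G (6 @ 211) → take D (17 @ 184) → take 17/34 of A → 106.50; 45/45 used.
3 item(s) taken whole; one partial (take 17/34 of A).

3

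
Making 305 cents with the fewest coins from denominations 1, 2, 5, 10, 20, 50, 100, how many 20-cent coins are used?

0

Use the largest denomination that fits, subtract, and repeat.
305 − 3×100→5 − 1×5→0
Count of 20: 0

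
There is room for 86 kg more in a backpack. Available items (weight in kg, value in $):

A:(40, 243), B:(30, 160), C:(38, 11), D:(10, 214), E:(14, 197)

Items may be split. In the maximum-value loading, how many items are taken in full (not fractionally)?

3

Greedy by value/weight ratio, highest first.
Order: D (214/10=21.40) > E (197/14=14.07) > A (243/40=6.08) > B (160/30=5.33) > C (11/38=0.29)
Fill: take D (10 @ 214) → take E (14 @ 197) → take A (40 @ 243) → take 22/30 of B → 117.33; 86/86 used.
3 item(s) taken whole; one partial (take 22/30 of B).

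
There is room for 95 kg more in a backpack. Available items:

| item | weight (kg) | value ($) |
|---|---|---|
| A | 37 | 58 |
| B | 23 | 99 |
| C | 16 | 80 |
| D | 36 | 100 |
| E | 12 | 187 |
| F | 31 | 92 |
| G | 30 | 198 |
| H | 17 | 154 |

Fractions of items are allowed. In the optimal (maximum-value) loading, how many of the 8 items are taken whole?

4

Ratios (sorted): E 15.58, H 9.06, G 6.60, C 5.00, B 4.30, F 2.97, D 2.78, A 1.57
take E (12 @ 187); take H (17 @ 154); take G (30 @ 198); take C (16 @ 80); take 20/23 of B → 86.09. Capacity used 95/95.
4 item(s) taken whole; one partial (take 20/23 of B).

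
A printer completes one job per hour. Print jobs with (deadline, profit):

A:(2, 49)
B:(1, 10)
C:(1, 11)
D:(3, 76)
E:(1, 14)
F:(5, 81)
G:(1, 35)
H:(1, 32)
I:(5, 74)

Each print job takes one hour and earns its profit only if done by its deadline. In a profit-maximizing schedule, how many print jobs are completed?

5

Take jobs in profit order; each goes to the latest open slot no later than its deadline.
Profit order: F=81 D=76 I=74 A=49 G=35 H=32 E=14 C=11 B=10
Assign: F→slot 5, D→slot 3, I→slot 4, A→slot 2, G→slot 1, H skipped, E skipped, C skipped, B skipped.
Slots: [1:G] [2:A] [3:D] [4:I] [5:F]
5 of 9 scheduled.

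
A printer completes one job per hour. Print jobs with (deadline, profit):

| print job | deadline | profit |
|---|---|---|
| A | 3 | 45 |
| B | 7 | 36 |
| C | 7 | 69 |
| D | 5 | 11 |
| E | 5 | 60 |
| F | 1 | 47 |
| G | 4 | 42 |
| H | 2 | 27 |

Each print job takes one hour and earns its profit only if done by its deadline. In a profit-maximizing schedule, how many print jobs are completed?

By profit: C(d7,69), E(d5,60), F(d1,47), A(d3,45), G(d4,42), B(d7,36), H(d2,27), D(d5,11)
C→slot 7; E→slot 5; F→slot 1; A→slot 3; G→slot 4; B→slot 6; H→slot 2; D skipped.
7 of 8 scheduled.

7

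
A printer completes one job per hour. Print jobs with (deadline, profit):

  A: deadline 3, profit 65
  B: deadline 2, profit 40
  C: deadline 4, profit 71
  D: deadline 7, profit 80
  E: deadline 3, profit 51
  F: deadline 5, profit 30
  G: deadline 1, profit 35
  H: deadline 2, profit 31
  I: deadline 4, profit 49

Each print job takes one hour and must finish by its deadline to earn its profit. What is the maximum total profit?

346

Profit order: D=80 C=71 A=65 E=51 I=49 B=40 G=35 H=31 F=30
Assign: D→slot 7, C→slot 4, A→slot 3, E→slot 2, I→slot 1, B skipped, G skipped, H skipped, F→slot 5.
Slots: [1:I] [2:E] [3:A] [4:C] [5:F] [7:D]
Profit = 49 + 51 + 65 + 71 + 30 + 80 = 346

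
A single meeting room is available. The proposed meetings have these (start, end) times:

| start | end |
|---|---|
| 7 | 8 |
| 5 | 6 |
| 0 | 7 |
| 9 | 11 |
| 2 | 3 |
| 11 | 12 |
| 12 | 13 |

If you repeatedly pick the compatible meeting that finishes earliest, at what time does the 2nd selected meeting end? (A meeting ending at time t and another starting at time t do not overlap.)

Sort by end time and greedily take each interval whose start is ≥ the last chosen end.
Sorted by end: (2,3)  (5,6)  (0,7)  (7,8)  (9,11)  (11,12)  (12,13)
take (2,3); take (5,6); take (7,8); take (9,11); take (11,12); take (12,13).
Selected: (2,3) (5,6) (7,8) (9,11) (11,12) (12,13)

6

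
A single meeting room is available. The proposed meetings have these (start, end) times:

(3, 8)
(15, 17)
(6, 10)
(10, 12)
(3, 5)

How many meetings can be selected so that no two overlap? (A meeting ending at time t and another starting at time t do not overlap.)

Order by finish time; keep every interval that doesn't clash with the previous kept one.
Sorted by end: (3,5)  (3,8)  (6,10)  (10,12)  (15,17)
take (3,5); take (6,10); take (10,12); take (15,17).
Selected 4 meetings.

4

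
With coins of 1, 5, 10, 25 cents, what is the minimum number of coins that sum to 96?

Use the largest denomination that fits, subtract, and repeat.
96 = 3×25 + 2×10 + 1×1
Total coins = 3 + 2 + 1 = 6

6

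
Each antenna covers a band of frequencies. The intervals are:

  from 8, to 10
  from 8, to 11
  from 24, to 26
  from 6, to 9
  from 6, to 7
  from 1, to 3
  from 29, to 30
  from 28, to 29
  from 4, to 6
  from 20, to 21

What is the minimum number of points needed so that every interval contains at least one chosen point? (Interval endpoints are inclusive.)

6

By right end: [1,3]  [4,6]  [6,7]  [6,9]  [8,10]  [8,11]  [20,21]  [24,26]  [28,29]  [29,30]
[1,3] uncovered → point at 3; [4,6] uncovered → point at 6; [8,10] uncovered → point at 10; [20,21] uncovered → point at 21; [24,26] uncovered → point at 26; [28,29] uncovered → point at 29.
Points: 3, 6, 10, 21, 26, 29 (6 total).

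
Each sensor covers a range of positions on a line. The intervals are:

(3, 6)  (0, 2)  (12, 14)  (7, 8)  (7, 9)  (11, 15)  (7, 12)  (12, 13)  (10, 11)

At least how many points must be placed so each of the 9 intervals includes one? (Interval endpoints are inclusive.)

Sort by right endpoint; whenever an interval is uncovered, place a point at its right end.
Sorted: [0,2] [3,6] [7,8] [7,9] [10,11] [7,12] [12,13] [12,14] [11,15]
{[0,2]} hit by 2; {[3,6]} hit by 6; {[7,8],[7,9]} hit by 8; {[10,11],[7,12]} hit by 11; {[12,13],[12,14],[11,15]} hit by 13.
Points: 2, 6, 8, 11, 13 (5 total).

5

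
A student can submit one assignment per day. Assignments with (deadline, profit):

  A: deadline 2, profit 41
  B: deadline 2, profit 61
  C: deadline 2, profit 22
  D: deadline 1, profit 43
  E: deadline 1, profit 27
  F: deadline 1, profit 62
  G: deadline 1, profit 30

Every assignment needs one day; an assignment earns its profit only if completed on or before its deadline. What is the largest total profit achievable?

123

Take jobs in profit order; each goes to the latest open slot no later than its deadline.
By profit: F(d1,62), B(d2,61), D(d1,43), A(d2,41), G(d1,30), E(d1,27), C(d2,22)
F→slot 1; B→slot 2; D skipped; A skipped; G skipped; E skipped; C skipped.
Profit = 62 + 61 = 123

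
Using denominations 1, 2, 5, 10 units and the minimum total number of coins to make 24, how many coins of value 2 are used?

2

24 = 2×10 + 2×2
Count of 2: 2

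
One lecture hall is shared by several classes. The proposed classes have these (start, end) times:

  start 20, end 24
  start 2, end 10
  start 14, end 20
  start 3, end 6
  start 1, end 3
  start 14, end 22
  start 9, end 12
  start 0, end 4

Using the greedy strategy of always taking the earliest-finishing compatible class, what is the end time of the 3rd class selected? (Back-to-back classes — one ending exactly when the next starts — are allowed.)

Sorted by end: (1,3)  (0,4)  (3,6)  (2,10)  (9,12)  (14,20)  (14,22)  (20,24)
take (1,3); skip (0,4); take (3,6); take (9,12); take (14,20); skip (14,22); take (20,24).
Selected: (1,3) (3,6) (9,12) (14,20) (20,24)

12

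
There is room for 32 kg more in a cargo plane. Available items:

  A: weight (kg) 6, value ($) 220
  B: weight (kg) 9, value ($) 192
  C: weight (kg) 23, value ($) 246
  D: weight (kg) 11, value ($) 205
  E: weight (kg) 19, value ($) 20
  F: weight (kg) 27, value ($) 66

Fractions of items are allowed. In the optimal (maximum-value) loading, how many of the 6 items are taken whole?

Order: A (220/6=36.67) > B (192/9=21.33) > D (205/11=18.64) > C (246/23=10.70) > F (66/27=2.44) > E (20/19=1.05)
Fill: take A (6 @ 220) → take B (9 @ 192) → take D (11 @ 205) → take 6/23 of C → 64.17; 32/32 used.
3 item(s) taken whole; one partial (take 6/23 of C).

3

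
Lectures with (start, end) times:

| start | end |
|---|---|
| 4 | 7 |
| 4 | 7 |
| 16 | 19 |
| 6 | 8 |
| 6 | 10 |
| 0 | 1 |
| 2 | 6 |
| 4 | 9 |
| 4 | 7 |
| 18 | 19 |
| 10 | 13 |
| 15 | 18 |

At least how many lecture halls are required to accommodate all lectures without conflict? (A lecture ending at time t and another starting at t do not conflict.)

6

The answer is the maximum number of intervals overlapping at any instant.
starts: [0, 2, 4, 4, 4, 4, 6, 6, 10, 15, 16, 18]
ends:   [1, 6, 7, 7, 7, 8, 9, 10, 13, 18, 19, 19]
s0→1 e1→0 s2→1 s4→2 s4→3 s4→4 s4→5 e6→4 s6→5 s6→6  — peak 6.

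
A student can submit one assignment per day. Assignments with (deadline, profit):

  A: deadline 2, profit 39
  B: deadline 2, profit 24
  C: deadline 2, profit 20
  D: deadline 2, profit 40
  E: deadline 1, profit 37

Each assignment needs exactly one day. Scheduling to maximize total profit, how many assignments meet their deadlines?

2

By profit: D(d2,40), A(d2,39), E(d1,37), B(d2,24), C(d2,20)
D→slot 2; A→slot 1; E skipped; B skipped; C skipped.
2 of 5 scheduled.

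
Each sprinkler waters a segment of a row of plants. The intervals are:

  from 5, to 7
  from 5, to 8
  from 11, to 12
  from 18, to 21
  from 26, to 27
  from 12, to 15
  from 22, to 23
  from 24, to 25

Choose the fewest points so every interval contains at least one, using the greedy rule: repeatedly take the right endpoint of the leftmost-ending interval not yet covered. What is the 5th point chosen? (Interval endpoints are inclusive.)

Sort by right endpoint; whenever an interval is uncovered, place a point at its right end.
Sorted: [5,7] [5,8] [11,12] [12,15] [18,21] [22,23] [24,25] [26,27]
{[5,7],[5,8]} hit by 7; {[11,12],[12,15]} hit by 12; {[18,21]} hit by 21; {[22,23]} hit by 23; {[24,25]} hit by 25; {[26,27]} hit by 27.
Points: 7, 12, 21, 23, 25, 27 (6 total).

25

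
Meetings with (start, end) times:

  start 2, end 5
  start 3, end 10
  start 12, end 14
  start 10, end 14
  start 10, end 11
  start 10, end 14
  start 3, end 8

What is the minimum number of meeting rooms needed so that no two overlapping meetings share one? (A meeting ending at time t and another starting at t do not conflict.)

3

starts: [2, 3, 3, 10, 10, 10, 12]
ends:   [5, 8, 10, 11, 14, 14, 14]
s2→1 s3→2 s3→3  — peak 3.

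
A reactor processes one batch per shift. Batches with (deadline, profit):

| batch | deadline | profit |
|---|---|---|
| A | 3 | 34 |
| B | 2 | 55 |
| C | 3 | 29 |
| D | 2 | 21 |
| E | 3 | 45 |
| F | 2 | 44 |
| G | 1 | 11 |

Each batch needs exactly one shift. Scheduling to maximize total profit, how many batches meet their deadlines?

3

Sort by profit descending; place each in the latest free slot ≤ its deadline.
Profit order: B=55 E=45 F=44 A=34 C=29 D=21 G=11
Assign: B→slot 2, E→slot 3, F→slot 1, A skipped, C skipped, D skipped, G skipped.
Slots: [1:F] [2:B] [3:E]
3 of 7 scheduled.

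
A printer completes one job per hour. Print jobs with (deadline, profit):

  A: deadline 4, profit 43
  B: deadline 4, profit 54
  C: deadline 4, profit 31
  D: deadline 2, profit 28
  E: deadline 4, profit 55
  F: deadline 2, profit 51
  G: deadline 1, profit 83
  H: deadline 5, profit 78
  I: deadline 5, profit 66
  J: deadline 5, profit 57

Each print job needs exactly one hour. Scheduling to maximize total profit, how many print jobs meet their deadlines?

5

Profit order: G=83 H=78 I=66 J=57 E=55 B=54 F=51 A=43 C=31 D=28
Assign: G→slot 1, H→slot 5, I→slot 4, J→slot 3, E→slot 2, B skipped, F skipped, A skipped, C skipped, D skipped.
Slots: [1:G] [2:E] [3:J] [4:I] [5:H]
5 of 10 scheduled.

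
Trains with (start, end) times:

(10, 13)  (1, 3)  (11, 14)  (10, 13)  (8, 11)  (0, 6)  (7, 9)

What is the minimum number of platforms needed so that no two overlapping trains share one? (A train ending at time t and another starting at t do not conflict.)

3

Events (time:±→running): 0:+→1 1:+→2 3:-→1 6:-→0 7:+→1 8:+→2 9:-→1 10:+→2 10:+→3 … peak 3.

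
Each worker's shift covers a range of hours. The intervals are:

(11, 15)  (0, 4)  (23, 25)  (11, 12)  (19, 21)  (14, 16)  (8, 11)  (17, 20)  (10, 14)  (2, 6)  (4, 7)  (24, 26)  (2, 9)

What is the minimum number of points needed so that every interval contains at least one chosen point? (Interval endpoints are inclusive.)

5

By right end: [0,4]  [2,6]  [4,7]  [2,9]  [8,11]  [11,12]  [10,14]  [11,15]  [14,16]  [17,20]  [19,21]  [23,25]  [24,26]
[0,4] uncovered → point at 4; [8,11] uncovered → point at 11; [14,16] uncovered → point at 16; [17,20] uncovered → point at 20; [23,25] uncovered → point at 25.
Points: 4, 11, 16, 20, 25 (5 total).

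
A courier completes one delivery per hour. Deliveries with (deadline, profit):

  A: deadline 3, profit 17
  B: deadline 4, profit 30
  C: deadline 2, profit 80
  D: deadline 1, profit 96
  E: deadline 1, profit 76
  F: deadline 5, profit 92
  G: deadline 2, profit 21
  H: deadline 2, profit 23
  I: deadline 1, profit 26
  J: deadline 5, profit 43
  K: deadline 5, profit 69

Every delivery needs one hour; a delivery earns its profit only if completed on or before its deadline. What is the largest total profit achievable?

Sort by profit descending; place each in the latest free slot ≤ its deadline.
By profit: D(d1,96), F(d5,92), C(d2,80), E(d1,76), K(d5,69), J(d5,43), B(d4,30), I(d1,26), H(d2,23), G(d2,21), A(d3,17)
D→slot 1; F→slot 5; C→slot 2; E skipped; K→slot 4; J→slot 3; B skipped; I skipped; H skipped; G skipped; A skipped.
Profit = 96 + 80 + 43 + 69 + 92 = 380

380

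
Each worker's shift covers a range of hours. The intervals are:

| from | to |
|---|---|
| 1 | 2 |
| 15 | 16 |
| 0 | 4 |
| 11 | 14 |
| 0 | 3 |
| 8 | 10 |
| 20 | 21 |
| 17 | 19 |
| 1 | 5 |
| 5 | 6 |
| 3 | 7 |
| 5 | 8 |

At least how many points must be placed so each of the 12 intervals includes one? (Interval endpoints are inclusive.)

7

By right end: [1,2]  [0,3]  [0,4]  [1,5]  [5,6]  [3,7]  [5,8]  [8,10]  [11,14]  [15,16]  [17,19]  [20,21]
[1,2] uncovered → point at 2; [5,6] uncovered → point at 6; [8,10] uncovered → point at 10; [11,14] uncovered → point at 14; [15,16] uncovered → point at 16; [17,19] uncovered → point at 19; [20,21] uncovered → point at 21.
Points: 2, 6, 10, 14, 16, 19, 21 (7 total).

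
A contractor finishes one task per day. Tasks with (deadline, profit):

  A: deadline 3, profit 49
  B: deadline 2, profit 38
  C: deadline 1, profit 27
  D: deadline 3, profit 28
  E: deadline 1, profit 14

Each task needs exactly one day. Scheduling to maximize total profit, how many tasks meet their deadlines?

3

Take jobs in profit order; each goes to the latest open slot no later than its deadline.
Profit order: A=49 B=38 D=28 C=27 E=14
Assign: A→slot 3, B→slot 2, D→slot 1, C skipped, E skipped.
Slots: [1:D] [2:B] [3:A]
3 of 5 scheduled.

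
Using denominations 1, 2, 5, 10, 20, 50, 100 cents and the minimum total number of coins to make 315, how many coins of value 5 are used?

1

315 − 3×100→15 − 1×10→5 − 1×5→0
Count of 5: 1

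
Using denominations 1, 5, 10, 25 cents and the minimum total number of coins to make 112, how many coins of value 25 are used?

112 = 4×25 + 1×10 + 2×1
Count of 25: 4

4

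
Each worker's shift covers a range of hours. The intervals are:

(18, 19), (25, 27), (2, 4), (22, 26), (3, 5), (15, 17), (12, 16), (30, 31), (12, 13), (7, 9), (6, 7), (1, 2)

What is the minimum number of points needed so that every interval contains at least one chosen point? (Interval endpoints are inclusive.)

8

Sort by right endpoint; whenever an interval is uncovered, place a point at its right end.
By right end: [1,2]  [2,4]  [3,5]  [6,7]  [7,9]  [12,13]  [12,16]  [15,17]  [18,19]  [22,26]  [25,27]  [30,31]
[1,2] uncovered → point at 2; [3,5] uncovered → point at 5; [6,7] uncovered → point at 7; [12,13] uncovered → point at 13; [15,17] uncovered → point at 17; [18,19] uncovered → point at 19; [22,26] uncovered → point at 26; [30,31] uncovered → point at 31.
Points: 2, 5, 7, 13, 17, 19, 26, 31 (8 total).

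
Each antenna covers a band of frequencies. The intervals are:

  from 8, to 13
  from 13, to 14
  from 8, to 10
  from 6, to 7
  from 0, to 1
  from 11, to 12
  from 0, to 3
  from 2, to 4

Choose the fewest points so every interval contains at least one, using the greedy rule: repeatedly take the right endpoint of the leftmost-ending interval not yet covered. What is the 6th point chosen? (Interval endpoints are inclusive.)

14

Process intervals by earliest right end; each time one isn't hit yet, stab at its right endpoint.
By right end: [0,1]  [0,3]  [2,4]  [6,7]  [8,10]  [11,12]  [8,13]  [13,14]
[0,1] uncovered → point at 1; [2,4] uncovered → point at 4; [6,7] uncovered → point at 7; [8,10] uncovered → point at 10; [11,12] uncovered → point at 12; [13,14] uncovered → point at 14.
Points: 1, 4, 7, 10, 12, 14 (6 total).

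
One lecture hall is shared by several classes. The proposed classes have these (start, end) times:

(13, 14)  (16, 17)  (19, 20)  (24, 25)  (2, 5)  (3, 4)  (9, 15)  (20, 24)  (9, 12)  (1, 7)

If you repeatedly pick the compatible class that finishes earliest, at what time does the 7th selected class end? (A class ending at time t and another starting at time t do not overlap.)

25

Sorted by end: (3,4)  (2,5)  (1,7)  (9,12)  (13,14)  (9,15)  (16,17)  (19,20)  (20,24)  (24,25)
take (3,4); skip (2,5); skip (1,7); take (9,12); take (13,14); take (16,17); take (19,20); take (20,24); take (24,25).
Selected: (3,4) (9,12) (13,14) (16,17) (19,20) (20,24) (24,25)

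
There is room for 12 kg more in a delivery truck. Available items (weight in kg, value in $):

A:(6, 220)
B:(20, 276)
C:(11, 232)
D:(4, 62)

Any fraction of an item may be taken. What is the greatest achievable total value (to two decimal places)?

346.55

Greedy by value/weight ratio, highest first.
Ratios (sorted): A 36.67, C 21.09, D 15.50, B 13.80
take A (6 @ 220); take 6/11 of C → 126.55. Capacity used 12/12.
Total value = 346.55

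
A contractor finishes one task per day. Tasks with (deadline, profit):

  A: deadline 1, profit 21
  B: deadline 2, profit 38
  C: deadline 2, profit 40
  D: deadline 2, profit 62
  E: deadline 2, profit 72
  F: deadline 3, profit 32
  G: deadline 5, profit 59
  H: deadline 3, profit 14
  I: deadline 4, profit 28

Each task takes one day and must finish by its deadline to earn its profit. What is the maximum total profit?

Profit order: E=72 D=62 G=59 C=40 B=38 F=32 I=28 A=21 H=14
Assign: E→slot 2, D→slot 1, G→slot 5, C skipped, B skipped, F→slot 3, I→slot 4, A skipped, H skipped.
Slots: [1:D] [2:E] [3:F] [4:I] [5:G]
Profit = 62 + 72 + 32 + 28 + 59 = 253

253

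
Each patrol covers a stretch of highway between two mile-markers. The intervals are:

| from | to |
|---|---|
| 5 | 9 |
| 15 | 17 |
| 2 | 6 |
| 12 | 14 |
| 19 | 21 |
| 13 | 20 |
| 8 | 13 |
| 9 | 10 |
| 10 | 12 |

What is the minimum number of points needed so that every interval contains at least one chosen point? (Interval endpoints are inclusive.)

Process intervals by earliest right end; each time one isn't hit yet, stab at its right endpoint.
By right end: [2,6]  [5,9]  [9,10]  [10,12]  [8,13]  [12,14]  [15,17]  [13,20]  [19,21]
[2,6] uncovered → point at 6; [9,10] uncovered → point at 10; [12,14] uncovered → point at 14; [15,17] uncovered → point at 17; [19,21] uncovered → point at 21.
Points: 6, 10, 14, 17, 21 (5 total).

5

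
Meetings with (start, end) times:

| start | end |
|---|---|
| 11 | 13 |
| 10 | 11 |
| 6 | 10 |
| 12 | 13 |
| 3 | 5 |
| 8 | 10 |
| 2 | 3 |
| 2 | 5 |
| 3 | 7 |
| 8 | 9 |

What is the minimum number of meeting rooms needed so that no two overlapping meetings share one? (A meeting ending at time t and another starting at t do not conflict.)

starts: [2, 2, 3, 3, 6, 8, 8, 10, 11, 12]
ends:   [3, 5, 5, 7, 9, 10, 10, 11, 13, 13]
s2→1 s2→2 e3→1 s3→2 s3→3  — peak 3.

3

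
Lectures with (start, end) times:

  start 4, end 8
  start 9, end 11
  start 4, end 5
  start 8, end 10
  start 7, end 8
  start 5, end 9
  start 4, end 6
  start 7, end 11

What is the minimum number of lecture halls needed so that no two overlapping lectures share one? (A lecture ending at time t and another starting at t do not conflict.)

4

The answer is the maximum number of intervals overlapping at any instant.
Events (time:±→running): 4:+→1 4:+→2 4:+→3 5:-→2 5:+→3 6:-→2 7:+→3 7:+→4 … peak 4.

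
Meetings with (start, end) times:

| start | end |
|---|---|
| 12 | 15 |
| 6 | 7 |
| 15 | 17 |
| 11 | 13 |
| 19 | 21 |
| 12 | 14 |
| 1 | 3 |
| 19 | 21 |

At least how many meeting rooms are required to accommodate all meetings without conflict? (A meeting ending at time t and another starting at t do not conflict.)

Events (time:±→running): 1:+→1 3:-→0 6:+→1 7:-→0 11:+→1 12:+→2 12:+→3 … peak 3.

3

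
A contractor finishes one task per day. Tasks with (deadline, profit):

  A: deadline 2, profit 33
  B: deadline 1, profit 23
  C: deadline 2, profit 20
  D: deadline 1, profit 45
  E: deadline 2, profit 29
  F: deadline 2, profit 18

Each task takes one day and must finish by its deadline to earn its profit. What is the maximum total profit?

78

Profit order: D=45 A=33 E=29 B=23 C=20 F=18
Assign: D→slot 1, A→slot 2, E skipped, B skipped, C skipped, F skipped.
Slots: [1:D] [2:A]
Profit = 45 + 33 = 78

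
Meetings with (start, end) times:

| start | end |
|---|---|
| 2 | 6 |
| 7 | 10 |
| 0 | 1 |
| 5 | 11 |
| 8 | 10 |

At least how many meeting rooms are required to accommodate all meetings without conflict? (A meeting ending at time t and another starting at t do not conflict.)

Count concurrent intervals with a sweep; the peak is the room count.
Events (time:±→running): 0:+→1 1:-→0 2:+→1 5:+→2 6:-→1 7:+→2 8:+→3 … peak 3.

3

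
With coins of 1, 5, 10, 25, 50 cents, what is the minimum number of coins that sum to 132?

Greedy: take as many of the largest coin as possible, then repeat with the remainder.
132 = 2×50 + 1×25 + 1×5 + 2×1
Total coins = 2 + 1 + 1 + 2 = 6

6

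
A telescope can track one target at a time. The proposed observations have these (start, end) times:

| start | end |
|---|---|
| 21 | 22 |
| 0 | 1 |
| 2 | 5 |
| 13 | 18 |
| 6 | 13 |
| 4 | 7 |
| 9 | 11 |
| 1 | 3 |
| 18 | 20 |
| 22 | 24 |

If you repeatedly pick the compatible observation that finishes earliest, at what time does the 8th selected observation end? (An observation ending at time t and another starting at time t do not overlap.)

Greedy by earliest finish: after sorting by end time, pick each interval compatible with the last pick.
Sorted by end: (0,1)  (1,3)  (2,5)  (4,7)  (9,11)  (6,13)  (13,18)  (18,20)  (21,22)  (22,24)
take (0,1); take (1,3); take (4,7); take (9,11); take (13,18); take (18,20); take (21,22); take (22,24).
Selected: (0,1) (1,3) (4,7) (9,11) (13,18) (18,20) (21,22) (22,24)

24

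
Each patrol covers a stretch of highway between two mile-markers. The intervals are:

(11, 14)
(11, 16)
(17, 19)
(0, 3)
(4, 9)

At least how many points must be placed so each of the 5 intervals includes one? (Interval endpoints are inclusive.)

4

Sort by right endpoint; whenever an interval is uncovered, place a point at its right end.
By right end: [0,3]  [4,9]  [11,14]  [11,16]  [17,19]
[0,3] uncovered → point at 3; [4,9] uncovered → point at 9; [11,14] uncovered → point at 14; [17,19] uncovered → point at 19.
Points: 3, 9, 14, 19 (4 total).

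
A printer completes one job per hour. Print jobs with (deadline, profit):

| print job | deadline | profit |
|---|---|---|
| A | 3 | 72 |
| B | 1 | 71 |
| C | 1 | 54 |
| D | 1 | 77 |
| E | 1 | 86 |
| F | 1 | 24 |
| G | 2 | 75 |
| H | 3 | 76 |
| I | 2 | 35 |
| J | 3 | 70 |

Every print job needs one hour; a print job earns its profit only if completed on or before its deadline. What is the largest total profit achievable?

237

Sort by profit descending; place each in the latest free slot ≤ its deadline.
By profit: E(d1,86), D(d1,77), H(d3,76), G(d2,75), A(d3,72), B(d1,71), J(d3,70), C(d1,54), I(d2,35), F(d1,24)
E→slot 1; D skipped; H→slot 3; G→slot 2; A skipped; B skipped; J skipped; C skipped; I skipped; F skipped.
Profit = 86 + 75 + 76 = 237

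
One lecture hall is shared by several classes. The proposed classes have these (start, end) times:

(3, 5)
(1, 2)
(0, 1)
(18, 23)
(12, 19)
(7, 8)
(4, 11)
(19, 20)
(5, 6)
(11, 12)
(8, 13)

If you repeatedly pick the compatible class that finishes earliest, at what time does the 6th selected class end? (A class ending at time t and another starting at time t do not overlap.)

12

By end time: (0,1), (1,2), (3,5), (5,6), (7,8), (4,11), (11,12), (8,13), (12,19), (19,20), (18,23).
Pick (0,1); next start ≥ 1 → (1,2); next start ≥ 2 → (3,5); next start ≥ 5 → (5,6); next start ≥ 6 → (7,8); next start ≥ 8 → (11,12); next start ≥ 12 → (12,19); next start ≥ 19 → (19,20).
Selected: (0,1) (1,2) (3,5) (5,6) (7,8) (11,12) (12,19) (19,20)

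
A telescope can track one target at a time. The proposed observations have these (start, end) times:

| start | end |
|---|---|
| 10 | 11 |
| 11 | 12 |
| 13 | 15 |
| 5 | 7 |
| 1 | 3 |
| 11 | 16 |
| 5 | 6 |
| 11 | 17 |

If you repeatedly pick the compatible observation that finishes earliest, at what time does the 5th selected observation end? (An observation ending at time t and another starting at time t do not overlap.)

15

Sort by end time and greedily take each interval whose start is ≥ the last chosen end.
Sorted by end: (1,3)  (5,6)  (5,7)  (10,11)  (11,12)  (13,15)  (11,16)  (11,17)
take (1,3); take (5,6); skip (5,7); take (10,11); take (11,12); take (13,15).
Selected: (1,3) (5,6) (10,11) (11,12) (13,15)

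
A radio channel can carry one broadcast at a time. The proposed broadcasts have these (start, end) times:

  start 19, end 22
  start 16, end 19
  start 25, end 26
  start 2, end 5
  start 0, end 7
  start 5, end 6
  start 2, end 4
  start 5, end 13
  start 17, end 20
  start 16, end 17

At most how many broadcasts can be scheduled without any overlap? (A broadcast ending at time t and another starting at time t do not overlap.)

Greedy by earliest finish: after sorting by end time, pick each interval compatible with the last pick.
By end time: (2,4), (2,5), (5,6), (0,7), (5,13), (16,17), (16,19), (17,20), (19,22), (25,26).
Pick (2,4); next start ≥ 4 → (5,6); next start ≥ 6 → (16,17); next start ≥ 17 → (17,20); next start ≥ 20 → (25,26).
Selected 5 broadcasts.

5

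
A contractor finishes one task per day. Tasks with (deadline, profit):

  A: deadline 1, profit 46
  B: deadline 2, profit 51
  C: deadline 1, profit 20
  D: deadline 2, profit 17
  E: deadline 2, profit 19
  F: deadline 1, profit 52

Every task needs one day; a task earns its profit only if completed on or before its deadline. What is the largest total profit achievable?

Sort by profit descending; place each in the latest free slot ≤ its deadline.
By profit: F(d1,52), B(d2,51), A(d1,46), C(d1,20), E(d2,19), D(d2,17)
F→slot 1; B→slot 2; A skipped; C skipped; E skipped; D skipped.
Profit = 52 + 51 = 103

103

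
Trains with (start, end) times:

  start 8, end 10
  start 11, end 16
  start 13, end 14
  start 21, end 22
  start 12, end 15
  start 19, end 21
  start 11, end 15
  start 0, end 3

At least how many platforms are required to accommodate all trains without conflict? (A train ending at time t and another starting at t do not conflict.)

Events (time:±→running): 0:+→1 3:-→0 8:+→1 10:-→0 11:+→1 11:+→2 12:+→3 13:+→4 … peak 4.

4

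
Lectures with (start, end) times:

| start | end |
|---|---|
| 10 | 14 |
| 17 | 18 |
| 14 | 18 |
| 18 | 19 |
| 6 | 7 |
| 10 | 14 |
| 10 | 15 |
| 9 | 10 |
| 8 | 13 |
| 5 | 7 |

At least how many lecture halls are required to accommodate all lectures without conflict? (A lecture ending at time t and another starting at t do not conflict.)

Count concurrent intervals with a sweep; the peak is the room count.
starts: [5, 6, 8, 9, 10, 10, 10, 14, 17, 18]
ends:   [7, 7, 10, 13, 14, 14, 15, 18, 18, 19]
s5→1 s6→2 e7→1 e7→0 s8→1 s9→2 e10→1 s10→2 s10→3 s10→4  — peak 4.

4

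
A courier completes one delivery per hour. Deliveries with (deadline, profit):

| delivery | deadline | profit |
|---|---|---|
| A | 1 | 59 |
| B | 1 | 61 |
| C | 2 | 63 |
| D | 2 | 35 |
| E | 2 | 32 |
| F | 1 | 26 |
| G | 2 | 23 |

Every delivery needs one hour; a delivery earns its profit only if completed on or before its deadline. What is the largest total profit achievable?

124

By profit: C(d2,63), B(d1,61), A(d1,59), D(d2,35), E(d2,32), F(d1,26), G(d2,23)
C→slot 2; B→slot 1; A skipped; D skipped; E skipped; F skipped; G skipped.
Profit = 61 + 63 = 124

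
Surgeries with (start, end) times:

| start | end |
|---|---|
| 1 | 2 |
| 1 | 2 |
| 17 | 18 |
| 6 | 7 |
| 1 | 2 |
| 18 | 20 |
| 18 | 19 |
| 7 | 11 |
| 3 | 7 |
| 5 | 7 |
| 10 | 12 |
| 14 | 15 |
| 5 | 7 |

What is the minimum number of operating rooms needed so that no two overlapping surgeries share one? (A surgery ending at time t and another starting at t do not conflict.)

The answer is the maximum number of intervals overlapping at any instant.
Events (time:±→running): 1:+→1 1:+→2 1:+→3 2:-→2 2:-→1 2:-→0 3:+→1 5:+→2 5:+→3 6:+→4 … peak 4.

4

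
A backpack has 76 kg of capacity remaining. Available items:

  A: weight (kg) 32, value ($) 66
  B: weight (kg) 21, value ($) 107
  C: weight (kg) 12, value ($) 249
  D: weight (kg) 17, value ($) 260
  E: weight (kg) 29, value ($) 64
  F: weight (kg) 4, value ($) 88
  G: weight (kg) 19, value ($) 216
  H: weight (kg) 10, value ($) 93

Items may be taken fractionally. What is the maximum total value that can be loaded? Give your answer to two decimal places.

Ratios (sorted): F 22.00, C 20.75, D 15.29, G 11.37, H 9.30, B 5.10, E 2.21, A 2.06
take F (4 @ 88); take C (12 @ 249); take D (17 @ 260); take G (19 @ 216); take H (10 @ 93); take 14/21 of B → 71.33. Capacity used 76/76.
Total value = 977.33

977.33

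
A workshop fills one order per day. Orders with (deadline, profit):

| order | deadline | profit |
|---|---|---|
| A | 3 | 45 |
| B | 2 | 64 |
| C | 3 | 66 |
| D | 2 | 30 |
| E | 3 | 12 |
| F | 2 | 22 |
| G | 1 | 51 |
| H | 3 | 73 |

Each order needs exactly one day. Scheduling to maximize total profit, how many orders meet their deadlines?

3

Sort by profit descending; place each in the latest free slot ≤ its deadline.
Profit order: H=73 C=66 B=64 G=51 A=45 D=30 F=22 E=12
Assign: H→slot 3, C→slot 2, B→slot 1, G skipped, A skipped, D skipped, F skipped, E skipped.
Slots: [1:B] [2:C] [3:H]
3 of 8 scheduled.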